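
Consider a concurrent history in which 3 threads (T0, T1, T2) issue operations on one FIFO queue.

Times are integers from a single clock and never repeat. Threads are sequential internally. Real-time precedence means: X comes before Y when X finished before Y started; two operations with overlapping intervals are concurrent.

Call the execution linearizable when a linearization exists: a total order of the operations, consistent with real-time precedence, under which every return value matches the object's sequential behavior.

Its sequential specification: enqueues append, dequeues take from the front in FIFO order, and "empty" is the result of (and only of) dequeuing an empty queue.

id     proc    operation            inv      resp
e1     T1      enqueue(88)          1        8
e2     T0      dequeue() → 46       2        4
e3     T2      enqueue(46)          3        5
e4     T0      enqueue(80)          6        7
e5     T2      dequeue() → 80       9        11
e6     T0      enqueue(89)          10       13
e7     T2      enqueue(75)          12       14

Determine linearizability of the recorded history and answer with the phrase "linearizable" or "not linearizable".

witness order: e3, e2, e4, e1, e5, e6, e7
after step 1 (e3 enqueue(46)): queue <46>
after step 2 (e2 dequeue() → 46): queue <>
after step 3 (e4 enqueue(80)): queue <80>
after step 4 (e1 enqueue(88)): queue <80,88>
after step 5 (e5 dequeue() → 80): queue <88>
after step 6 (e6 enqueue(89)): queue <88,89>
after step 7 (e7 enqueue(75)): queue <88,89,75>

linearizable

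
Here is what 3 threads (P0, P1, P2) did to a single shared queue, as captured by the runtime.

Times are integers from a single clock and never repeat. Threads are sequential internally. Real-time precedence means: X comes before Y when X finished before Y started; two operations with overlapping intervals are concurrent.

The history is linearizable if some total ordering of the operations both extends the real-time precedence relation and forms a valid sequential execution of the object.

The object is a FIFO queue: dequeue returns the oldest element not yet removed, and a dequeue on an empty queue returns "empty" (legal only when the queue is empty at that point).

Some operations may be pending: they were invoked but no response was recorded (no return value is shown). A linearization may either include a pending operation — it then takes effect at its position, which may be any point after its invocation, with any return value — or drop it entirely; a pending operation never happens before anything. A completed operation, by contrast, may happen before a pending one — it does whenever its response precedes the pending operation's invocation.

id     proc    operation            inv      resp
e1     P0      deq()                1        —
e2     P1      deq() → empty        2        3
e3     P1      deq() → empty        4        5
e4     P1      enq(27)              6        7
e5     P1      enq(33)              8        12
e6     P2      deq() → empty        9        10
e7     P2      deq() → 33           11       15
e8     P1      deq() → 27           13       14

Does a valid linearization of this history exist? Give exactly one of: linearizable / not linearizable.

not linearizable

already the first 14 events (up to e8's response at time 14) admit no linearization; the first 13 still do
real-time-consistent orders of the 6 completed operations: 2 — all fail the queue replay
no escape via the 2 pending operations (e1, e7): every completion choice fails
for example e2, e3, e4, e5, e6, e8 (pending dropped) fails at step 5: e6 deq() → empty is not legal there
for example e2, e3, e4, e6, e5, e8 (pending dropped) fails at step 4: e6 deq() → empty is not legal there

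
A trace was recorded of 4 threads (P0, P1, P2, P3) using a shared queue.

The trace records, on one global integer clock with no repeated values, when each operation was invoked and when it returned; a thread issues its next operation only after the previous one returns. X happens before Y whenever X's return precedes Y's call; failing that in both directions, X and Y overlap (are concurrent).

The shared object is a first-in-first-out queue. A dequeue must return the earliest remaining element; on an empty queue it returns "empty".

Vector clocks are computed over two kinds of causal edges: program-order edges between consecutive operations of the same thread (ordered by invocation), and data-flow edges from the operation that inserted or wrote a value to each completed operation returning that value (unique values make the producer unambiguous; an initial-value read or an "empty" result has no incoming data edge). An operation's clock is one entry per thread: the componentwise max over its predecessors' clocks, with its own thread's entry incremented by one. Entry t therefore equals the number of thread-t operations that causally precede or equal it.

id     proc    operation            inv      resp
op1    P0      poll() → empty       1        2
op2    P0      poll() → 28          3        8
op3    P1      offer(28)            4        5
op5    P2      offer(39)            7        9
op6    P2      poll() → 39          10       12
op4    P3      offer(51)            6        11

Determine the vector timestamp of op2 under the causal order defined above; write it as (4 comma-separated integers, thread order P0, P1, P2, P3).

(2, 1, 0, 0)

invoked at 6, op4 has no predecessors; its own P3 bump gives (0, 0, 0, 1)
invoked at 7, op5 has no predecessors; its own P2 bump gives (0, 0, 1, 0)
invoked at 4, op3 has no predecessors; its own P1 bump gives (0, 1, 0, 0)
invoked at 1, op1 has no predecessors; its own P0 bump gives (1, 0, 0, 0)
VC(op6, invoked at 10): max of VC(op5)=(0, 0, 1, 0), then +1 on thread P2 → (0, 0, 2, 0)
VC(op2, invoked at 3): max of VC(op1)=(1, 0, 0, 0), VC(op3)=(0, 1, 0, 0), then +1 on thread P0 → (2, 1, 0, 0)
target: VC(op2) = (2, 1, 0, 0)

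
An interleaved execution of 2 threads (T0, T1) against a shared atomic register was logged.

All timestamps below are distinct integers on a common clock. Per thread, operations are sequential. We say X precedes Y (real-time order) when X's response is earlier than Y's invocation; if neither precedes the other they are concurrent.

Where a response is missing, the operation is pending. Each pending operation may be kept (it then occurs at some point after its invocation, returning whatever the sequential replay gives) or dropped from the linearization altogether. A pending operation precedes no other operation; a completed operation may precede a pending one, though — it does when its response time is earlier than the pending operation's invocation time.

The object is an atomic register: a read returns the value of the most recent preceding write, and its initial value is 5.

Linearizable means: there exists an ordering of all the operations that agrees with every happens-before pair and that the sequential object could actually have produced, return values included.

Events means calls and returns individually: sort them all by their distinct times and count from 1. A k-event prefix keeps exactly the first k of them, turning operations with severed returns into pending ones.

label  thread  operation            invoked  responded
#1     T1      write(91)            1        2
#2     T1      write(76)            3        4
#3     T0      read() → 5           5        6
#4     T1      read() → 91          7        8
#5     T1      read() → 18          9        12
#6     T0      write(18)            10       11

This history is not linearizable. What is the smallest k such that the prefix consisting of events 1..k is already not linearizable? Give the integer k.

6

a valid linearization of events 1..5 exists, for instance #1, #2:
1. #1 write(91), leaving value 91
2. #2 write(76), leaving value 76
with event 6 included (#3 responding at time 6), all real-time-consistent orders fail
one such order, #1, #2, #3, breaks at step 3 where #3 read() → 5 is illegal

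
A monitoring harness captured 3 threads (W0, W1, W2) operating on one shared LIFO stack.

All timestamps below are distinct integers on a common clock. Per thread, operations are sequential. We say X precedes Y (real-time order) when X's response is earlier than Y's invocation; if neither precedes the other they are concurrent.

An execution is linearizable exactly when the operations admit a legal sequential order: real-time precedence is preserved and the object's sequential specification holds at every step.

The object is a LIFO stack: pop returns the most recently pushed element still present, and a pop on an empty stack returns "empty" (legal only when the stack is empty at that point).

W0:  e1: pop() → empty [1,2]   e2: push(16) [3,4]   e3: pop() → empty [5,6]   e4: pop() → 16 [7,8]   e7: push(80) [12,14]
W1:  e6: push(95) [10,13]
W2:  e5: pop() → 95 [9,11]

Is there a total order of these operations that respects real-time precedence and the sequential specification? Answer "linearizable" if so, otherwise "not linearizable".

not linearizable

already the first 6 events (up to e3's response at time 6) admit no linearization; the first 5 still do
exactly one order of the 3 completed ops respects real time; the LIFO stack replay fails
for example e1, e2, e3 fails at step 3: e3 pop() → empty is not legal there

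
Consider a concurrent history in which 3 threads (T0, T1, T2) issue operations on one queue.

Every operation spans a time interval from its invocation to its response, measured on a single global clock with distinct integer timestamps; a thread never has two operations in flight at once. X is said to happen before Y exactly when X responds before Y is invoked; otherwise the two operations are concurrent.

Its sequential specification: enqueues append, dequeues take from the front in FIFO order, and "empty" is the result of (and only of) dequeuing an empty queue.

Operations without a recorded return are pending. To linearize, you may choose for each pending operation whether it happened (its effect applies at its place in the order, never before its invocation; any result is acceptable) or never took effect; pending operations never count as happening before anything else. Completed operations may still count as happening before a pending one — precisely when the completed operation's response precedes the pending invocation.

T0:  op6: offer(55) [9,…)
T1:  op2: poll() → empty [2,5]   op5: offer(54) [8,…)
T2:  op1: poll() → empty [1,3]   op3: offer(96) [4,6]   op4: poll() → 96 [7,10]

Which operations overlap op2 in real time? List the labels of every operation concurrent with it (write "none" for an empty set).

op1, op3

op2 spans [2,5]; an op avoiding the whole window 2..5 is ordered, any other is concurrent
op1 [1,3]: concurrent
op3 [4,6]: concurrent
op4 [7,10]: after
op5 [8,…): after
op6 [9,…): after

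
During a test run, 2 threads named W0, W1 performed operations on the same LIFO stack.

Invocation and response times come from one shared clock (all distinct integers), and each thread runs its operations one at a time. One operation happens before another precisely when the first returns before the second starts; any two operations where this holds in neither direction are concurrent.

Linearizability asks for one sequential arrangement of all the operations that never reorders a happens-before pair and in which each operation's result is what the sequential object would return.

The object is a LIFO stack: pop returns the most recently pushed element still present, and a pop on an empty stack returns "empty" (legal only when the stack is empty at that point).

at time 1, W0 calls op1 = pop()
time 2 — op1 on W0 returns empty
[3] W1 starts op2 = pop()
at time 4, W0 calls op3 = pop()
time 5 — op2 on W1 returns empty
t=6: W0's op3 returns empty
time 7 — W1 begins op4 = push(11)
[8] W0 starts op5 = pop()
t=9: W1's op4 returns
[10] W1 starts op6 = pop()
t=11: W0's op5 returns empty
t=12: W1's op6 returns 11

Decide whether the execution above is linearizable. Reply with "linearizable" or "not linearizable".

one valid linearization: op1, op2, op3, op4, op6, op5
step 1: op1 pop() → empty — stack <>
step 2: op2 pop() → empty — stack <>
step 3: op3 pop() → empty — stack <>
step 4: op4 push(11) — stack <11>
step 5: op6 pop() → 11 — stack <>
step 6: op5 pop() → empty — stack <>

linearizable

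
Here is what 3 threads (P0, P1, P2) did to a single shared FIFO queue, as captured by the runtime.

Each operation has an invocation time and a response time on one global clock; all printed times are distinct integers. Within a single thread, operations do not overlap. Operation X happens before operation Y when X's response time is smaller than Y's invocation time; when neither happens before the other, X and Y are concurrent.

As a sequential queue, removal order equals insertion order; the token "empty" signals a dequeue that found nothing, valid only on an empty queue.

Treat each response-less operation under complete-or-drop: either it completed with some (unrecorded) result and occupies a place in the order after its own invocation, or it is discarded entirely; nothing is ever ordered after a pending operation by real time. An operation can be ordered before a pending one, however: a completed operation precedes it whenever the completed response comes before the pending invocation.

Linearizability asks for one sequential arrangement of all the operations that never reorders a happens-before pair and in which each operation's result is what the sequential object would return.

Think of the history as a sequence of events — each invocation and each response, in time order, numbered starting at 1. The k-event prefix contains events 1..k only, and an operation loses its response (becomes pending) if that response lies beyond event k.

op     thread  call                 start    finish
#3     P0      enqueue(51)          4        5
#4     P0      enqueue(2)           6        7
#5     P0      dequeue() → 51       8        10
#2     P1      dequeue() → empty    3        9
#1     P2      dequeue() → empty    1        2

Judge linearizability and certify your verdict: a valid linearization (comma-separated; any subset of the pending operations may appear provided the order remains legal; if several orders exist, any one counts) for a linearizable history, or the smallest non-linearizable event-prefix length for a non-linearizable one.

linearizable — witness: #1, #2, #3, #4, #5

step 1: #1 dequeue() → empty — queue <>
step 2: #2 dequeue() → empty — queue <>
step 3: #3 enqueue(51) — queue <51>
step 4: #4 enqueue(2) — queue <51,2>
step 5: #5 dequeue() → 51 — queue <2>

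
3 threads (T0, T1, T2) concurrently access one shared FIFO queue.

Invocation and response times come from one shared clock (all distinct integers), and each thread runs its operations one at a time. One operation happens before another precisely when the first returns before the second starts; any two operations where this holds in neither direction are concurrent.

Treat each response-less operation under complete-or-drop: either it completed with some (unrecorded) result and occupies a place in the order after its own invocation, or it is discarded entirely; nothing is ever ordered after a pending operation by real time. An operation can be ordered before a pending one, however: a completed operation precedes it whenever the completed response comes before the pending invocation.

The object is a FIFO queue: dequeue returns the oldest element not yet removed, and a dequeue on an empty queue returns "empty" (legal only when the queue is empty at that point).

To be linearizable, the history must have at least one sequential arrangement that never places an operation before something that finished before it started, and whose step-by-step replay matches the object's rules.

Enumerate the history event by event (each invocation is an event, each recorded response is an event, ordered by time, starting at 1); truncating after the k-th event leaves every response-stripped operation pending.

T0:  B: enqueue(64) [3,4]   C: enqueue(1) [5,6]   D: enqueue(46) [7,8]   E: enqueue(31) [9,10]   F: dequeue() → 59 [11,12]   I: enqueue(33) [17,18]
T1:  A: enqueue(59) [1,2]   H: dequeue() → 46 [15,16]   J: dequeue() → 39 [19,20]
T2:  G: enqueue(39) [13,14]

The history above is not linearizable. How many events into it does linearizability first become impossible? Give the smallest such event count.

16

events 1..15 are still linearizable — one witness is A, B, C, D, E, F, G:
1. A enqueue(59), leaving queue <59>
2. B enqueue(64), leaving queue <59,64>
3. C enqueue(1), leaving queue <59,64,1>
4. D enqueue(46), leaving queue <59,64,1,46>
5. E enqueue(31), leaving queue <59,64,1,46,31>
6. F dequeue() → 59, leaving queue <64,1,46,31>
7. G enqueue(39), leaving queue <64,1,46,31,39>
with event 16 included (H responding at time 16), all real-time-consistent orders fail
e.g. A, B, C, D, E, F, G, H: illegal at step 8, since H dequeue() → 46 cannot apply there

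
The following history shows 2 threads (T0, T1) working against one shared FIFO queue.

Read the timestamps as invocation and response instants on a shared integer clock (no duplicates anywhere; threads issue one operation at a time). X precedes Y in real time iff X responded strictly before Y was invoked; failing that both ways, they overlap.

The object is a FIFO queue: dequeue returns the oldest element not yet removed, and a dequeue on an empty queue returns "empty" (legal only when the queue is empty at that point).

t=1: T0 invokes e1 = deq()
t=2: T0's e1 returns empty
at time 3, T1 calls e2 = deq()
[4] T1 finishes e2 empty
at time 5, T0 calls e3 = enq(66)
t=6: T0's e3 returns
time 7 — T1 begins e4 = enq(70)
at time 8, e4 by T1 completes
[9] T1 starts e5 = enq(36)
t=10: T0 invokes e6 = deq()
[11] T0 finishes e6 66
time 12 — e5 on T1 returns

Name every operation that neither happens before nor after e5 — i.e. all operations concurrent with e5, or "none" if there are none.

e6

e5 spans [9,12]; an op avoiding the whole window 9..12 is ordered, any other is concurrent
e1 [1,2]: before
e2 [3,4]: before
e3 [5,6]: before
e4 [7,8]: before
e6 [10,11]: concurrent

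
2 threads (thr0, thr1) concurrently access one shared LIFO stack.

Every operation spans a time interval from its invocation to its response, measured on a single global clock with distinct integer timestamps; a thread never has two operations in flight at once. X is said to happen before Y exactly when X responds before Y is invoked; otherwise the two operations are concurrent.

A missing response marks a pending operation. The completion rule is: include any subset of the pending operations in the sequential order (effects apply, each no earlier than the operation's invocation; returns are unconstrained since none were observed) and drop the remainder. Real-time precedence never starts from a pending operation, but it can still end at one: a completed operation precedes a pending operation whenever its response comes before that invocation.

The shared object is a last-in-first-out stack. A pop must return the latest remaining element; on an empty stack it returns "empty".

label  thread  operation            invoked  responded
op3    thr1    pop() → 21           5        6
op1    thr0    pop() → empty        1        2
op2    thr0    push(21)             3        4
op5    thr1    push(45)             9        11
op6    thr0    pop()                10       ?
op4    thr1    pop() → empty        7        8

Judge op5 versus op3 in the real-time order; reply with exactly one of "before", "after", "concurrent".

after

op5 spans [9,11], op3 spans [5,6]
resp(op3)=6 < inv(op5)=9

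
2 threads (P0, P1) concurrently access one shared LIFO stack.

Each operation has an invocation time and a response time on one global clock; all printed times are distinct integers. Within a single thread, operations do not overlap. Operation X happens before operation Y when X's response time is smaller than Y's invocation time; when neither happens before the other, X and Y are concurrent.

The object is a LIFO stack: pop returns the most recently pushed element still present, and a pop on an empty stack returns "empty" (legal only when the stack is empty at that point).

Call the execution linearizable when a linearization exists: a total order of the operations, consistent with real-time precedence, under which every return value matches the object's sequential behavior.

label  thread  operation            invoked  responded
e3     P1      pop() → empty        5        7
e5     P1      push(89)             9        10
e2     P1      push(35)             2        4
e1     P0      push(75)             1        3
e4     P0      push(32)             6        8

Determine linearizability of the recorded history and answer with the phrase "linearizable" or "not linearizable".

not linearizable

already the first 7 events (up to e3's response at time 7) admit no linearization; the first 6 still do
all 2 real-time-respecting orders fail — 3 completed LIFO stack operations, no legal replay
include/drop combinations of the 1 pending operation (e4) were all tried; none helps
one such order, e1, e2, e3 (pending dropped), breaks at step 3 where e3 pop() → empty is illegal
one such order, e2, e1, e3 (pending dropped), breaks at step 3 where e3 pop() → empty is illegal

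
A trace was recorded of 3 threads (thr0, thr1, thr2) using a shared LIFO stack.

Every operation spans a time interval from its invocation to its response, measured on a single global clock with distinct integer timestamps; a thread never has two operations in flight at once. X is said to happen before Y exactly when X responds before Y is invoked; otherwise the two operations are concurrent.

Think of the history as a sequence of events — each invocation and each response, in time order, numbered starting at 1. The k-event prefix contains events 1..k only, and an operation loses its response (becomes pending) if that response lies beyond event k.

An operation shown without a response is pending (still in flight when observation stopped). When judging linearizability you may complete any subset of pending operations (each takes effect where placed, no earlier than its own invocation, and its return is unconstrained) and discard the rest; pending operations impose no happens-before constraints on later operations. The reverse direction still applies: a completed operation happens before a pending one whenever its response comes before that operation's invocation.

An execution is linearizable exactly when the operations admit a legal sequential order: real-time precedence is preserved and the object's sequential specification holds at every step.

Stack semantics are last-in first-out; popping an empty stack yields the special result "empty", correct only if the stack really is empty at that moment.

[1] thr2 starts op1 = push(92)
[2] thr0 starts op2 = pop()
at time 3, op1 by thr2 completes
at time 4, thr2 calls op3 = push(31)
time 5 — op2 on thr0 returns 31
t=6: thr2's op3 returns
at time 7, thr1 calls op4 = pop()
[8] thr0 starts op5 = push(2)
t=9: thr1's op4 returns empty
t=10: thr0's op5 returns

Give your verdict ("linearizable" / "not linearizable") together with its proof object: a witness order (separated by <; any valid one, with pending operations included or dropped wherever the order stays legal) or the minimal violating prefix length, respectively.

through event 8 a valid linearization exists; event 9 (op4 responding at time 9) ends that
no legal order exists: 3 real-time-consistent candidates over 4 completed LIFO stack operations, all rejected
completion choices over the 1 pending operation (op5) were checked; none helps
e.g. op1, op2, op3, op4 (pending dropped): illegal at step 2, since op2 pop() → 31 cannot apply there
e.g. op1, op3, op2, op4 (pending dropped): illegal at step 4, since op4 pop() → empty cannot apply there

not linearizable — minimal violating prefix: 9 events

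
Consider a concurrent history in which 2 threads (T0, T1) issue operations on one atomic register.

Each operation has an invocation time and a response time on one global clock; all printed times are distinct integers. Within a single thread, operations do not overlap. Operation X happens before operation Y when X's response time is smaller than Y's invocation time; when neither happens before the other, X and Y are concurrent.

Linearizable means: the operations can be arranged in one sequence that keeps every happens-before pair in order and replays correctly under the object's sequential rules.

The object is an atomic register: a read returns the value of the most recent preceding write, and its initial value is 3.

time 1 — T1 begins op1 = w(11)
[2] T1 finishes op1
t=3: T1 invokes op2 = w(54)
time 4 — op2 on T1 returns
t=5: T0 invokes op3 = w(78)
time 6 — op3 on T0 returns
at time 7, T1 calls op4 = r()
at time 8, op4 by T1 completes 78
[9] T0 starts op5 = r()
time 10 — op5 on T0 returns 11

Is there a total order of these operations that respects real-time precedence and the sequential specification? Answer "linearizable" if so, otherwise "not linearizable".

not linearizable

through event 9 a valid linearization exists; event 10 (op5 responding at time 10) ends that
the sole real-time-consistent order of 5 completed operations fails the atomic register replay
e.g. op1, op2, op3, op4, op5: illegal at step 5, since op5 r() → 11 cannot apply there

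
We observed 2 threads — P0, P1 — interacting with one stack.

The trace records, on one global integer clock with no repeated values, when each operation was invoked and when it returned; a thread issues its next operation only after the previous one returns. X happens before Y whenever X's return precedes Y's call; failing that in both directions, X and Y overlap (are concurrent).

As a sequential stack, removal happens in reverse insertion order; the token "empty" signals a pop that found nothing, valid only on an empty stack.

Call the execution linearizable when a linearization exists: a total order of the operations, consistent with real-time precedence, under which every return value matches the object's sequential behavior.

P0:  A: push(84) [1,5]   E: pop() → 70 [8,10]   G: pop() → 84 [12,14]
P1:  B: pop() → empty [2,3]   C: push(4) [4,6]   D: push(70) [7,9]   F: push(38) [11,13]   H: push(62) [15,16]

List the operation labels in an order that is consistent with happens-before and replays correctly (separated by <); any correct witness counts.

step 1: B pop() → empty — stack <>
step 2: C push(4) — stack <4>
step 3: A push(84) — stack <4,84>
step 4: D push(70) — stack <4,84,70>
step 5: E pop() → 70 — stack <4,84>
step 6: G pop() → 84 — stack <4>
step 7: F push(38) — stack <4,38>
step 8: H push(62) — stack <4,38,62>

B < C < A < D < E < G < F < H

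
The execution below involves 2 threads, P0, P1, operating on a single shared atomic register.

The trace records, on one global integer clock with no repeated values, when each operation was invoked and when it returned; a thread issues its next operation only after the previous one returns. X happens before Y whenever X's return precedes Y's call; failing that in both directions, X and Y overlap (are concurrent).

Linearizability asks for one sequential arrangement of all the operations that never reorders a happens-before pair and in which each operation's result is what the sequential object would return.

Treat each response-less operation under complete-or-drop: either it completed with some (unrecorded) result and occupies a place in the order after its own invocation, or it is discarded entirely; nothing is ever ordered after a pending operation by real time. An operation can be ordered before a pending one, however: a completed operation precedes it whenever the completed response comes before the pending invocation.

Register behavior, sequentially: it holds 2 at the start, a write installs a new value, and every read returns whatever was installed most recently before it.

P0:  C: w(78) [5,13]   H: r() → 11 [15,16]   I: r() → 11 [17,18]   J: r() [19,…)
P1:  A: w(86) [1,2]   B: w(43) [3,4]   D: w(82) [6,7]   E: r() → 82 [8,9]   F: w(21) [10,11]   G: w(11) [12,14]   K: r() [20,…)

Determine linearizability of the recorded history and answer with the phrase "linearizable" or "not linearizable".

a witness: A, B, C, D, E, F, G, H, I
step 1: A w(86) — value 86
step 2: B w(43) — value 43
step 3: C w(78) — value 78
step 4: D w(82) — value 82
step 5: E r() → 82 — value 82
step 6: F w(21) — value 21
step 7: G w(11) — value 11
step 8: H r() → 11 — value 11
step 9: I r() → 11 — value 11

linearizable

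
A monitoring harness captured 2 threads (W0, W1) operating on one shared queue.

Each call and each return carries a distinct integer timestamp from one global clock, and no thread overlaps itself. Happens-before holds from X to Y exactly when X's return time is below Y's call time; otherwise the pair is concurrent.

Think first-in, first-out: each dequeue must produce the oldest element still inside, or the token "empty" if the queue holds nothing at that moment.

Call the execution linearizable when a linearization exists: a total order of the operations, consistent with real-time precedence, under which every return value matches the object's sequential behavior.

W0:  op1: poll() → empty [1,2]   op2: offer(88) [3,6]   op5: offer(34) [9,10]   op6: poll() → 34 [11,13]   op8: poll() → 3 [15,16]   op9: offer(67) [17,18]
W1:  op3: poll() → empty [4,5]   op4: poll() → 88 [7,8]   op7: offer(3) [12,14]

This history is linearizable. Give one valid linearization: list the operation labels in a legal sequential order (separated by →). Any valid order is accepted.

op1 → op3 → op2 → op4 → op5 → op6 → op7 → op8 → op9

after step 1 (op1 poll() → empty): queue <>
after step 2 (op3 poll() → empty): queue <>
after step 3 (op2 offer(88)): queue <88>
after step 4 (op4 poll() → 88): queue <>
after step 5 (op5 offer(34)): queue <34>
after step 6 (op6 poll() → 34): queue <>
after step 7 (op7 offer(3)): queue <3>
after step 8 (op8 poll() → 3): queue <>
after step 9 (op9 offer(67)): queue <67>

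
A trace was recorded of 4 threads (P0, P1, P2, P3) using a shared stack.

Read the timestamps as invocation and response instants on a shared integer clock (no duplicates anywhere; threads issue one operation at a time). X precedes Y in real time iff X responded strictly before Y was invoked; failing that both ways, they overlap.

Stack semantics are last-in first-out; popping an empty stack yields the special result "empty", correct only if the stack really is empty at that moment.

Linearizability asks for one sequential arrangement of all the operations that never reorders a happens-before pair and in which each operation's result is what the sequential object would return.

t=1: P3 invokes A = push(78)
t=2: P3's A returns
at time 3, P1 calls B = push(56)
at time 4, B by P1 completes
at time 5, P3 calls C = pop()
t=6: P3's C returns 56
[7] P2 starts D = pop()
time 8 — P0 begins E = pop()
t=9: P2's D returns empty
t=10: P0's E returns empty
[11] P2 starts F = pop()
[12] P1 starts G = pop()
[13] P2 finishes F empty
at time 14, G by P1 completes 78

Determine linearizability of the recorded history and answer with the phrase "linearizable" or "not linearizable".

through event 9 a valid linearization exists; event 10 (E responding at time 10) ends that
every one of the 2 real-time-consistent orders over 5 completed stack ops fails the sequential spec
one such order, A, B, C, D, E, breaks at step 4 where D pop() → empty is illegal
one such order, A, B, C, E, D, breaks at step 4 where E pop() → empty is illegal

not linearizable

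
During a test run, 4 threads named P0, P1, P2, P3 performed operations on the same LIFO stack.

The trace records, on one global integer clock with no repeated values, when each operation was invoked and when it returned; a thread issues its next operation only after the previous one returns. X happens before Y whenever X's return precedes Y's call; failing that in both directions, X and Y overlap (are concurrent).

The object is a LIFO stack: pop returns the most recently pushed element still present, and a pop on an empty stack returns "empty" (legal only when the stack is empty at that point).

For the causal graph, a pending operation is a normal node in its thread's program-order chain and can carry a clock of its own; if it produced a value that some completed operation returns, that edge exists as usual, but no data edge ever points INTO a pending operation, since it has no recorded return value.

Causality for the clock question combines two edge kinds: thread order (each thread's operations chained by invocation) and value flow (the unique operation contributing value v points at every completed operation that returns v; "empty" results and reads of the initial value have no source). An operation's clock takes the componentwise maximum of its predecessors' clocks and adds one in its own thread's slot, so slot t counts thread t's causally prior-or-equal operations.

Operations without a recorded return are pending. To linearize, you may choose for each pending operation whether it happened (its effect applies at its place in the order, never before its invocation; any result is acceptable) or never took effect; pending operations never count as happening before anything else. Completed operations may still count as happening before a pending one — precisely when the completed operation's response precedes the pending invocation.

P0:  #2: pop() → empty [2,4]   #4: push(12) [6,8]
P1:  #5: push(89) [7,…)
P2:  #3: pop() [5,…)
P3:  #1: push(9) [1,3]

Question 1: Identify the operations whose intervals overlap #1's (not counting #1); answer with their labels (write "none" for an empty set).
#2

#1 spans [1,3]; an op avoiding the whole window 1..3 is ordered, any other is concurrent
#2 [2,4]: concurrent
#3 [5,…): after
#4 [6,8]: after
#5 [7,…): after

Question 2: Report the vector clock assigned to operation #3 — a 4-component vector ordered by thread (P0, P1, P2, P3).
(0, 0, 1, 0)

VC(#1, invoked at 1): no causal predecessors; +1 on P3 → (0, 0, 0, 1)
VC(#3, invoked at 5): no causal predecessors; +1 on P2 → (0, 0, 1, 0)
VC(#5, invoked at 7): no causal predecessors; +1 on P1 → (0, 1, 0, 0)
VC(#2, invoked at 2): no causal predecessors; +1 on P0 → (1, 0, 0, 0)
#4 (invocation 6): componentwise max over VC(#2)=(1, 0, 0, 0), +1 at P0, giving (2, 0, 0, 0)
target: VC(#3) = (0, 0, 1, 0)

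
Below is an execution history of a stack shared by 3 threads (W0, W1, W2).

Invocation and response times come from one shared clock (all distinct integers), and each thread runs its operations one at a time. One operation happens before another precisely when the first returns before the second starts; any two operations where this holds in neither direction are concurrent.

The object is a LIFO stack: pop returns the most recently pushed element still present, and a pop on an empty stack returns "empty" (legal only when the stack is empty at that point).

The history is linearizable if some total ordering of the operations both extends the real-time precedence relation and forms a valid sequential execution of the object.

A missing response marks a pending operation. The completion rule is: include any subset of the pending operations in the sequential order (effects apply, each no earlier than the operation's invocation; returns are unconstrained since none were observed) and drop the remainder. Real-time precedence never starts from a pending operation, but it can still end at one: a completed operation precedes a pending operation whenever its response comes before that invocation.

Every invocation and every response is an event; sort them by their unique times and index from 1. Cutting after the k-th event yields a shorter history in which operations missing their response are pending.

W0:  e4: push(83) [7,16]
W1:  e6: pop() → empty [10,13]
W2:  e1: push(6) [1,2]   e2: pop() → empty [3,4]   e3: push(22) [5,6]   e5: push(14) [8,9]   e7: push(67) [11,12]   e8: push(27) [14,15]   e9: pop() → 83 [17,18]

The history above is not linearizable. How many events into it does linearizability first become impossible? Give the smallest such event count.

4

events 1..3 are still linearizable — one witness is e1:
after step 1 (e1 push(6)): stack <6>
adding event 4 (e2 responds at 4) leaves no legal real-time order
e.g. e1, e2: illegal at step 2, since e2 pop() → empty cannot apply there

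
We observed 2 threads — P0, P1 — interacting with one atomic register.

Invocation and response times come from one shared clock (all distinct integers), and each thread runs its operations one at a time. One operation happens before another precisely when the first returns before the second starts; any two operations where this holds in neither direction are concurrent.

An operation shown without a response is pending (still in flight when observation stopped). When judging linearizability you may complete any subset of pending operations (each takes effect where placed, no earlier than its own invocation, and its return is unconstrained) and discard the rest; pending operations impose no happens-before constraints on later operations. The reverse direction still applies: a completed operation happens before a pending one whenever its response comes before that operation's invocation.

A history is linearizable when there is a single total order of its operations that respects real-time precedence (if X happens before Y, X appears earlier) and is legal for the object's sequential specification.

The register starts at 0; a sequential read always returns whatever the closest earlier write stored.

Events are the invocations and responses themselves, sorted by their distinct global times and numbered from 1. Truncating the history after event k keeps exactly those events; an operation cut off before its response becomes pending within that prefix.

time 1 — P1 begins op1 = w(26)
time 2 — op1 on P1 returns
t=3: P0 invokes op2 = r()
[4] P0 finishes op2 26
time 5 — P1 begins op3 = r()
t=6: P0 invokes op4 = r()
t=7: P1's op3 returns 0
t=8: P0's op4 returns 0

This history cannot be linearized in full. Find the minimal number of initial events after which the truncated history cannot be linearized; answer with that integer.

7

events 1..6 are linearizable, e.g. via op1, op2:
after step 1 (op1 w(26)): value 26
after step 2 (op2 r() → 26): value 26
include event 7 — op3 responding at 7 — and every candidate order breaks
no completion choice of the 1 pending operation (op4) rescues it — every subset was tried
take op1, op2, op3 (pending dropped): step 3 already fails, because op3 r() → 0 cannot occur there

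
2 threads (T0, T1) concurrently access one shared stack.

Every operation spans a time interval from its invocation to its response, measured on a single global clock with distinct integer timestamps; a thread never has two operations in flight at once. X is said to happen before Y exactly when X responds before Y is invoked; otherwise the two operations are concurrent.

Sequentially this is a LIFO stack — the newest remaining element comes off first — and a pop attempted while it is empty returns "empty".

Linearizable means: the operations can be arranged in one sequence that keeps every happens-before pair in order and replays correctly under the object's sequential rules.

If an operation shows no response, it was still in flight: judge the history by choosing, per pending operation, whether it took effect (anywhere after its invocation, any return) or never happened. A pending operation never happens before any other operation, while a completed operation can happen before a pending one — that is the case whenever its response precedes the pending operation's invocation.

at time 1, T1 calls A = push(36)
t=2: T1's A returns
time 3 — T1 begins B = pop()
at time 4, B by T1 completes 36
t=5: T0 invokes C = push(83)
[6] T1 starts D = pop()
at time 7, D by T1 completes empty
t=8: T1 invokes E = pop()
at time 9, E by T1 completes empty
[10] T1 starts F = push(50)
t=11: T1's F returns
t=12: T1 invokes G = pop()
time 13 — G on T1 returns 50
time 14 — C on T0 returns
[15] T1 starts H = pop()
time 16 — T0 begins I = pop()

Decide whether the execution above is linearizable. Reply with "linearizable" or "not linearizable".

linearizable

one valid linearization: A, B, D, E, C, F, G
1. A push(36), leaving stack <36>
2. B pop() → 36, leaving stack <>
3. D pop() → empty, leaving stack <>
4. E pop() → empty, leaving stack <>
5. C push(83), leaving stack <83>
6. F push(50), leaving stack <83,50>
7. G pop() → 50, leaving stack <83>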